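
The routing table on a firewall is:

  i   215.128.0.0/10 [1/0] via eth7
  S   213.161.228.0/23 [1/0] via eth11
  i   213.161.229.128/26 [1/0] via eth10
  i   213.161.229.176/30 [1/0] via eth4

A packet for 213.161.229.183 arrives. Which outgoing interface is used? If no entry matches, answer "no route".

Routes whose prefix contains 213.161.229.183:
  213.161.228.0/23 (213.161.228.0 - 213.161.229.255) -> eth11
  213.161.229.128/26 (213.161.229.128 - 213.161.229.191) -> eth10
More-specific entries that do NOT match:
  213.161.229.176/30 (213.161.229.176 - 213.161.229.179) does not contain 213.161.229.183
Longest matching prefix is /26 -> interface eth10.

eth10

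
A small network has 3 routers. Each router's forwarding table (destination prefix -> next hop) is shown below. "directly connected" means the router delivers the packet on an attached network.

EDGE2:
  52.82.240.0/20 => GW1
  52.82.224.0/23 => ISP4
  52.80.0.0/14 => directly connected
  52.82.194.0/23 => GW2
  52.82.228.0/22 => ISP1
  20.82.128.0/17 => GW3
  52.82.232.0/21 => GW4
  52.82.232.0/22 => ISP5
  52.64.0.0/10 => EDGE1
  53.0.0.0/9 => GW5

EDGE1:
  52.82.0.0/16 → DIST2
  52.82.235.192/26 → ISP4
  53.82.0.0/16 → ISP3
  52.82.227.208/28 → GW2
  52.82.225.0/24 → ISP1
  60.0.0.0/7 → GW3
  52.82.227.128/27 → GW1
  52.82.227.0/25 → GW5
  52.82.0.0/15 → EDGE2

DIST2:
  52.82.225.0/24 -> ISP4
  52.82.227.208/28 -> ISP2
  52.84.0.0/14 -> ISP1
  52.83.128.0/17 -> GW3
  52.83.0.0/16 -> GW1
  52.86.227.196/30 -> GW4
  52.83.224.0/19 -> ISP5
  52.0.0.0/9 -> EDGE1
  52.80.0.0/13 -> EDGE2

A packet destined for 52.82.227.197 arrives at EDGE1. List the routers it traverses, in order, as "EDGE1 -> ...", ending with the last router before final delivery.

At EDGE1: longest match for 52.82.227.197 is 52.82.0.0/16 -> DIST2
At DIST2: longest match for 52.82.227.197 is 52.80.0.0/13 -> EDGE2
At EDGE2: longest match for 52.82.227.197 is 52.80.0.0/14 -> directly connected

EDGE1 -> DIST2 -> EDGE2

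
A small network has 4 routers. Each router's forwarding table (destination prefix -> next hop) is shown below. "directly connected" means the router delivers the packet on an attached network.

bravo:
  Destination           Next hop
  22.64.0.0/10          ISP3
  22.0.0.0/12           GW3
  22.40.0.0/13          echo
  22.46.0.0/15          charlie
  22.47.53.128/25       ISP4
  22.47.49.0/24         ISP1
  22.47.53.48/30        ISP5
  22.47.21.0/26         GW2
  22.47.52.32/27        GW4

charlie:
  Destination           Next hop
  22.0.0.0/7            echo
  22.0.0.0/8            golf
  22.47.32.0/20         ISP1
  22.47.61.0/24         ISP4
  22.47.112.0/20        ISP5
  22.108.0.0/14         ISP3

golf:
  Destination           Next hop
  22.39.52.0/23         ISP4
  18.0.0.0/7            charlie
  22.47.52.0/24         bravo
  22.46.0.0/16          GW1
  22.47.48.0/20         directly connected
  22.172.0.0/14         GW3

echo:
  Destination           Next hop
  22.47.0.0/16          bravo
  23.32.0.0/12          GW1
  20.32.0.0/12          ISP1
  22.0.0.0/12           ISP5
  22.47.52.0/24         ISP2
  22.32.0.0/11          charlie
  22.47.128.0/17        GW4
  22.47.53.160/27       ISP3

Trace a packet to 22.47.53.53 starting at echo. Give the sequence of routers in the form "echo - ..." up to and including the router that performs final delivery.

At echo: longest match for 22.47.53.53 is 22.47.0.0/16 -> bravo
At bravo: longest match for 22.47.53.53 is 22.46.0.0/15 -> charlie
At charlie: longest match for 22.47.53.53 is 22.0.0.0/8 -> golf
At golf: longest match for 22.47.53.53 is 22.47.48.0/20 -> directly connected

echo - bravo - charlie - golf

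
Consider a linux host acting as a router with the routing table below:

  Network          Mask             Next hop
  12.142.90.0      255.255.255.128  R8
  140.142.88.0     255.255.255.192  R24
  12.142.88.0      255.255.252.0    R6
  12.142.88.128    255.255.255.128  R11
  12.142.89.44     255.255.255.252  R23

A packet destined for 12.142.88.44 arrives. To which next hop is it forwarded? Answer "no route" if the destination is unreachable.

Routes whose prefix contains 12.142.88.44:
  12.142.88.0/22 (12.142.88.0 - 12.142.91.255) -> R6
More-specific entries that do NOT match:
  12.142.89.44/30 (12.142.89.44 - 12.142.89.47) does not contain 12.142.88.44
  140.142.88.0/26 (140.142.88.0 - 140.142.88.63) does not contain 12.142.88.44
  12.142.90.0/25 (12.142.90.0 - 12.142.90.127) does not contain 12.142.88.44
  12.142.88.128/25 (12.142.88.128 - 12.142.88.255) does not contain 12.142.88.44
Longest matching prefix is /22 -> next hop R6.

R6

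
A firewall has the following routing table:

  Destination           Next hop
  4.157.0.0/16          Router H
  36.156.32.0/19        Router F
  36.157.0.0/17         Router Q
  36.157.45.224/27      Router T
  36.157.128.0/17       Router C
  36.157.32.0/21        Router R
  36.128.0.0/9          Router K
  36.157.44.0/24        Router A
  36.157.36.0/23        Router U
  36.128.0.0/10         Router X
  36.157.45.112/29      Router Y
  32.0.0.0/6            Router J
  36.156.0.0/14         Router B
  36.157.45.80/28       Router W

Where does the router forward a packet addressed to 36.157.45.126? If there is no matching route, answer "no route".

Routes whose prefix contains 36.157.45.126:
  36.128.0.0/9 (36.128.0.0 - 36.255.255.255) -> Router K
  36.128.0.0/10 (36.128.0.0 - 36.191.255.255) -> Router X
  36.156.0.0/14 (36.156.0.0 - 36.159.255.255) -> Router B
  36.157.0.0/17 (36.157.0.0 - 36.157.127.255) -> Router Q
More-specific entries that do NOT match:
  36.157.45.112/29 (36.157.45.112 - 36.157.45.119) does not contain 36.157.45.126
  36.157.45.80/28 (36.157.45.80 - 36.157.45.95) does not contain 36.157.45.126
  36.157.45.224/27 (36.157.45.224 - 36.157.45.255) does not contain 36.157.45.126
  36.157.44.0/24 (36.157.44.0 - 36.157.44.255) does not contain 36.157.45.126
  36.157.36.0/23 (36.157.36.0 - 36.157.37.255) does not contain 36.157.45.126
  36.157.32.0/21 (36.157.32.0 - 36.157.39.255) does not contain 36.157.45.126
  36.156.32.0/19 (36.156.32.0 - 36.156.63.255) does not contain 36.157.45.126
Longest matching prefix is /17 -> next hop Router Q.

Router Q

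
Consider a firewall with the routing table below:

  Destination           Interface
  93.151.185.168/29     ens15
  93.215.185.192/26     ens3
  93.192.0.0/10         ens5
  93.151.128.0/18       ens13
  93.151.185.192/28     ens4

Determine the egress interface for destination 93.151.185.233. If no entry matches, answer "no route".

ens13

Routes whose prefix contains 93.151.185.233:
  93.151.128.0/18 (93.151.128.0 - 93.151.191.255) -> ens13
More-specific entries that do NOT match:
  93.151.185.168/29 (93.151.185.168 - 93.151.185.175) does not contain 93.151.185.233
  93.151.185.192/28 (93.151.185.192 - 93.151.185.207) does not contain 93.151.185.233
  93.215.185.192/26 (93.215.185.192 - 93.215.185.255) does not contain 93.151.185.233
Longest matching prefix is /18 -> interface ens13.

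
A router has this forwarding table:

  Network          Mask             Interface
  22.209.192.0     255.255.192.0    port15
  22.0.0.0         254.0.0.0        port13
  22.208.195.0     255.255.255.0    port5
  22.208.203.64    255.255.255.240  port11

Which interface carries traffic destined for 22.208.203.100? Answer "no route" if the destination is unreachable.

port13

Routes whose prefix contains 22.208.203.100:
  22.0.0.0/7 (22.0.0.0 - 23.255.255.255) -> port13
More-specific entries that do NOT match:
  22.208.203.64/28 (22.208.203.64 - 22.208.203.79) does not contain 22.208.203.100
  22.208.195.0/24 (22.208.195.0 - 22.208.195.255) does not contain 22.208.203.100
  22.209.192.0/18 (22.209.192.0 - 22.209.255.255) does not contain 22.208.203.100
Longest matching prefix is /7 -> interface port13.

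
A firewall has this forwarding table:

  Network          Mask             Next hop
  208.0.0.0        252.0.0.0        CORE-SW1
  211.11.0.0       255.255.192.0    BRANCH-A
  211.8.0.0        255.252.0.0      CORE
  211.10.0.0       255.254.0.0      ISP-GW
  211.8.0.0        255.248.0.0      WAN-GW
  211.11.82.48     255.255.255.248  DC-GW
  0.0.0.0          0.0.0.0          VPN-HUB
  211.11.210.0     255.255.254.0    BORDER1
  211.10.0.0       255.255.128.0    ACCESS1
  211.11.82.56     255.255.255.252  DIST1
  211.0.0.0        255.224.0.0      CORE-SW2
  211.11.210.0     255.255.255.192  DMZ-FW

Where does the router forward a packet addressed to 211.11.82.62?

Routes whose prefix contains 211.11.82.62:
  0.0.0.0/0 (default, matches everything) -> VPN-HUB
  208.0.0.0/6 (208.0.0.0 - 211.255.255.255) -> CORE-SW1
  211.0.0.0/11 (211.0.0.0 - 211.31.255.255) -> CORE-SW2
  211.8.0.0/13 (211.8.0.0 - 211.15.255.255) -> WAN-GW
  211.8.0.0/14 (211.8.0.0 - 211.11.255.255) -> CORE
  211.10.0.0/15 (211.10.0.0 - 211.11.255.255) -> ISP-GW
More-specific entries that do NOT match:
  211.11.82.56/30 (211.11.82.56 - 211.11.82.59) does not contain 211.11.82.62
  211.11.82.48/29 (211.11.82.48 - 211.11.82.55) does not contain 211.11.82.62
  211.11.210.0/26 (211.11.210.0 - 211.11.210.63) does not contain 211.11.82.62
  211.11.210.0/23 (211.11.210.0 - 211.11.211.255) does not contain 211.11.82.62
  211.11.0.0/18 (211.11.0.0 - 211.11.63.255) does not contain 211.11.82.62
  211.10.0.0/17 (211.10.0.0 - 211.10.127.255) does not contain 211.11.82.62
Longest matching prefix is /15 -> next hop ISP-GW.

ISP-GW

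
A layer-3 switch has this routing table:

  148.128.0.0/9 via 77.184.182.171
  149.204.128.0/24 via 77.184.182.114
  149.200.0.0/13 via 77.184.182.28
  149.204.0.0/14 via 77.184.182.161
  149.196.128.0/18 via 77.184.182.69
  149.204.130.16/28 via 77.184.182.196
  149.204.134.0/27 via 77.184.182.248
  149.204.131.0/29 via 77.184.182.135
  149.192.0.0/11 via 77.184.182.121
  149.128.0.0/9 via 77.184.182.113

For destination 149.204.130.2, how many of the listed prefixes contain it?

Prefixes containing 149.204.130.2:
  149.128.0.0/9 (149.128.0.0 - 149.255.255.255)
  149.192.0.0/11 (149.192.0.0 - 149.223.255.255)
  149.200.0.0/13 (149.200.0.0 - 149.207.255.255)
  149.204.0.0/14 (149.204.0.0 - 149.207.255.255)
Total matching entries: 4.

4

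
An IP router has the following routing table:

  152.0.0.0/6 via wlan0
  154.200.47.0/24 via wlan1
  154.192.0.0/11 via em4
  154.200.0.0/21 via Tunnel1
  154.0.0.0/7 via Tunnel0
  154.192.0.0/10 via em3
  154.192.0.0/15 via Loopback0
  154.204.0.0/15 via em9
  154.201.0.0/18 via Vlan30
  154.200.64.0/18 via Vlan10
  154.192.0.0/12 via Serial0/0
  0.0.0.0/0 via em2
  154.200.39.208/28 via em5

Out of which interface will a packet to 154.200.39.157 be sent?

Serial0/0

Routes whose prefix contains 154.200.39.157:
  0.0.0.0/0 (default, matches everything) -> em2
  152.0.0.0/6 (152.0.0.0 - 155.255.255.255) -> wlan0
  154.0.0.0/7 (154.0.0.0 - 155.255.255.255) -> Tunnel0
  154.192.0.0/10 (154.192.0.0 - 154.255.255.255) -> em3
  154.192.0.0/11 (154.192.0.0 - 154.223.255.255) -> em4
  154.192.0.0/12 (154.192.0.0 - 154.207.255.255) -> Serial0/0
More-specific entries that do NOT match:
  154.200.39.208/28 (154.200.39.208 - 154.200.39.223) does not contain 154.200.39.157
  154.200.47.0/24 (154.200.47.0 - 154.200.47.255) does not contain 154.200.39.157
  154.200.0.0/21 (154.200.0.0 - 154.200.7.255) does not contain 154.200.39.157
  154.201.0.0/18 (154.201.0.0 - 154.201.63.255) does not contain 154.200.39.157
  154.200.64.0/18 (154.200.64.0 - 154.200.127.255) does not contain 154.200.39.157
  154.192.0.0/15 (154.192.0.0 - 154.193.255.255) does not contain 154.200.39.157
  154.204.0.0/15 (154.204.0.0 - 154.205.255.255) does not contain 154.200.39.157
Longest matching prefix is /12 -> interface Serial0/0.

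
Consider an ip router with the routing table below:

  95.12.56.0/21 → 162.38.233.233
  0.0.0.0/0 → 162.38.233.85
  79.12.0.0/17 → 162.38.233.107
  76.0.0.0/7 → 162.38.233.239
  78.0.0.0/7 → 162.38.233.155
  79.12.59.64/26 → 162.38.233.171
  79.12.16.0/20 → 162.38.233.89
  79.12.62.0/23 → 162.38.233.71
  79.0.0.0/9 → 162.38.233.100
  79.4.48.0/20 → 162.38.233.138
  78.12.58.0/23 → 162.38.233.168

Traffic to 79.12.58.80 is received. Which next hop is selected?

Routes whose prefix contains 79.12.58.80:
  0.0.0.0/0 (default, matches everything) -> 162.38.233.85
  78.0.0.0/7 (78.0.0.0 - 79.255.255.255) -> 162.38.233.155
  79.0.0.0/9 (79.0.0.0 - 79.127.255.255) -> 162.38.233.100
  79.12.0.0/17 (79.12.0.0 - 79.12.127.255) -> 162.38.233.107
More-specific entries that do NOT match:
  79.12.59.64/26 (79.12.59.64 - 79.12.59.127) does not contain 79.12.58.80
  79.12.62.0/23 (79.12.62.0 - 79.12.63.255) does not contain 79.12.58.80
  78.12.58.0/23 (78.12.58.0 - 78.12.59.255) does not contain 79.12.58.80
  95.12.56.0/21 (95.12.56.0 - 95.12.63.255) does not contain 79.12.58.80
  79.12.16.0/20 (79.12.16.0 - 79.12.31.255) does not contain 79.12.58.80
  79.4.48.0/20 (79.4.48.0 - 79.4.63.255) does not contain 79.12.58.80
Longest matching prefix is /17 -> next hop 162.38.233.107.

162.38.233.107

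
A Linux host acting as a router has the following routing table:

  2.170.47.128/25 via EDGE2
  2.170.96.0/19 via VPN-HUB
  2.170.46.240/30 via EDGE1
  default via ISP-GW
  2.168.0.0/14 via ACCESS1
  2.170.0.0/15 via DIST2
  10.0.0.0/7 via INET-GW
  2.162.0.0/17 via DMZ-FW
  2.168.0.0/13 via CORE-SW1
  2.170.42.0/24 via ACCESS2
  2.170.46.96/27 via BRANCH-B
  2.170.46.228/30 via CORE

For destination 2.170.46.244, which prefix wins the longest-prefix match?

2.170.0.0/15

Entries matching 2.170.46.244:
  0.0.0.0/0 (default, matches everything)
  2.168.0.0/13 (2.168.0.0 - 2.175.255.255)
  2.168.0.0/14 (2.168.0.0 - 2.171.255.255)
  2.170.0.0/15 (2.170.0.0 - 2.171.255.255)
Most specific is 2.170.0.0/15.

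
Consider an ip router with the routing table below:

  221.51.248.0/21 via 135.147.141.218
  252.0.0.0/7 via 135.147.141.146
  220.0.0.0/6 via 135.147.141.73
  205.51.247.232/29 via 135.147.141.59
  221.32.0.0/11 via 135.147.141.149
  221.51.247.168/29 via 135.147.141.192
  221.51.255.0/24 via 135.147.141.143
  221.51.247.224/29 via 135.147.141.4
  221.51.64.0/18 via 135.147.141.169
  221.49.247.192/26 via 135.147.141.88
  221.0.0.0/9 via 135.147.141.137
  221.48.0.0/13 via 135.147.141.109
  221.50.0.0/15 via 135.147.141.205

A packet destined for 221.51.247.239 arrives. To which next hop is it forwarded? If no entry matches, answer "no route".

Routes whose prefix contains 221.51.247.239:
  220.0.0.0/6 (220.0.0.0 - 223.255.255.255) -> 135.147.141.73
  221.0.0.0/9 (221.0.0.0 - 221.127.255.255) -> 135.147.141.137
  221.32.0.0/11 (221.32.0.0 - 221.63.255.255) -> 135.147.141.149
  221.48.0.0/13 (221.48.0.0 - 221.55.255.255) -> 135.147.141.109
  221.50.0.0/15 (221.50.0.0 - 221.51.255.255) -> 135.147.141.205
More-specific entries that do NOT match:
  205.51.247.232/29 (205.51.247.232 - 205.51.247.239) does not contain 221.51.247.239
  221.51.247.168/29 (221.51.247.168 - 221.51.247.175) does not contain 221.51.247.239
  221.51.247.224/29 (221.51.247.224 - 221.51.247.231) does not contain 221.51.247.239
  221.49.247.192/26 (221.49.247.192 - 221.49.247.255) does not contain 221.51.247.239
  221.51.255.0/24 (221.51.255.0 - 221.51.255.255) does not contain 221.51.247.239
  221.51.248.0/21 (221.51.248.0 - 221.51.255.255) does not contain 221.51.247.239
  221.51.64.0/18 (221.51.64.0 - 221.51.127.255) does not contain 221.51.247.239
Longest matching prefix is /15 -> next hop 135.147.141.205.

135.147.141.205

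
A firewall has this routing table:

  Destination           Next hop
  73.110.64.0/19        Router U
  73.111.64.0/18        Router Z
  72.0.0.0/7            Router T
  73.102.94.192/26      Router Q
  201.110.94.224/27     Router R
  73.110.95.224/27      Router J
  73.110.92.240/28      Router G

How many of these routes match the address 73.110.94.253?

2

Prefixes containing 73.110.94.253:
  72.0.0.0/7 (72.0.0.0 - 73.255.255.255)
  73.110.64.0/19 (73.110.64.0 - 73.110.95.255)
Total matching entries: 2.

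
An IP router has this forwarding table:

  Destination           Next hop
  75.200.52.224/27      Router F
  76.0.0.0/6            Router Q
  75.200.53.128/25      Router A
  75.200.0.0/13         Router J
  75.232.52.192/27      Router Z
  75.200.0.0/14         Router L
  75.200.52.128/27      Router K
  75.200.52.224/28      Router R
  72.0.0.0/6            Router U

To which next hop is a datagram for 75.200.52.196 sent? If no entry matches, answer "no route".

Routes whose prefix contains 75.200.52.196:
  72.0.0.0/6 (72.0.0.0 - 75.255.255.255) -> Router U
  75.200.0.0/13 (75.200.0.0 - 75.207.255.255) -> Router J
  75.200.0.0/14 (75.200.0.0 - 75.203.255.255) -> Router L
More-specific entries that do NOT match:
  75.200.52.224/28 (75.200.52.224 - 75.200.52.239) does not contain 75.200.52.196
  75.200.52.224/27 (75.200.52.224 - 75.200.52.255) does not contain 75.200.52.196
  75.232.52.192/27 (75.232.52.192 - 75.232.52.223) does not contain 75.200.52.196
  75.200.52.128/27 (75.200.52.128 - 75.200.52.159) does not contain 75.200.52.196
  75.200.53.128/25 (75.200.53.128 - 75.200.53.255) does not contain 75.200.52.196
Longest matching prefix is /14 -> next hop Router L.

Router L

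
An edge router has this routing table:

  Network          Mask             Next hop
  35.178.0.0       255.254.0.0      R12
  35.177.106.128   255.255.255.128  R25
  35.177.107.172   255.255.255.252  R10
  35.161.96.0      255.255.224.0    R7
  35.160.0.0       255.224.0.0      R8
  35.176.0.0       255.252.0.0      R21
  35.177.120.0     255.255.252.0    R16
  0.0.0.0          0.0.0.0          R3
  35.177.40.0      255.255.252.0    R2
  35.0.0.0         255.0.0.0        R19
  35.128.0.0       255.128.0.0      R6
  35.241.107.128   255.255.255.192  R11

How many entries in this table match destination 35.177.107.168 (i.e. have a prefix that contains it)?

Prefixes containing 35.177.107.168:
  0.0.0.0/0 (default, matches everything)
  35.0.0.0/8 (35.0.0.0 - 35.255.255.255)
  35.128.0.0/9 (35.128.0.0 - 35.255.255.255)
  35.160.0.0/11 (35.160.0.0 - 35.191.255.255)
  35.176.0.0/14 (35.176.0.0 - 35.179.255.255)
Total matching entries: 5.

5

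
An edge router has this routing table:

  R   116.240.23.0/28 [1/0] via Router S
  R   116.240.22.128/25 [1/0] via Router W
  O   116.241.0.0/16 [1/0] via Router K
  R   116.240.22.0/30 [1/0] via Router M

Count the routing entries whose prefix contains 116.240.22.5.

No listed prefix contains 116.240.22.5.
Total matching entries: 0.

0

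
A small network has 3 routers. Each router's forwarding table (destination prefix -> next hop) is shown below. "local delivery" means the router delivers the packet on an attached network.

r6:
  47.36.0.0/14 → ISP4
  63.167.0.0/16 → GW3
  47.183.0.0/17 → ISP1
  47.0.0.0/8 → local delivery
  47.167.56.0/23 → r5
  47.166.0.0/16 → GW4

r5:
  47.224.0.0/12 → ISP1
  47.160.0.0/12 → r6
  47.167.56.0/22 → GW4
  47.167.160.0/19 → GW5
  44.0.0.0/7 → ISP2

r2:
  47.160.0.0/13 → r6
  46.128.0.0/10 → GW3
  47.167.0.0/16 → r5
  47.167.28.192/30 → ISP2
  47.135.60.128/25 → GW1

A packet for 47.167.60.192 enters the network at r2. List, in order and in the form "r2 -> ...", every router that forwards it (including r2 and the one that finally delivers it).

r2 -> r5 -> r6

At r2: longest match for 47.167.60.192 is 47.167.0.0/16 -> r5
At r5: longest match for 47.167.60.192 is 47.160.0.0/12 -> r6
At r6: longest match for 47.167.60.192 is 47.0.0.0/8 -> local delivery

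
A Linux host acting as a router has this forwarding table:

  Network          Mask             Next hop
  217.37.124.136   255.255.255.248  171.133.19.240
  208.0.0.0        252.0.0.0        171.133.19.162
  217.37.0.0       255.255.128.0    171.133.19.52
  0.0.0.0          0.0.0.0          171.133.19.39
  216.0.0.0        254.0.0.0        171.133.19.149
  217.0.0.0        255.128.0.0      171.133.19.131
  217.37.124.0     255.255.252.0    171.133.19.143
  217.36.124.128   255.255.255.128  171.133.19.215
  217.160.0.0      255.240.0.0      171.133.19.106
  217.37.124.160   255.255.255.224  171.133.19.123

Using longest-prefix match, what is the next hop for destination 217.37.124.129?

Routes whose prefix contains 217.37.124.129:
  0.0.0.0/0 (default, matches everything) -> 171.133.19.39
  216.0.0.0/7 (216.0.0.0 - 217.255.255.255) -> 171.133.19.149
  217.0.0.0/9 (217.0.0.0 - 217.127.255.255) -> 171.133.19.131
  217.37.0.0/17 (217.37.0.0 - 217.37.127.255) -> 171.133.19.52
  217.37.124.0/22 (217.37.124.0 - 217.37.127.255) -> 171.133.19.143
More-specific entries that do NOT match:
  217.37.124.136/29 (217.37.124.136 - 217.37.124.143) does not contain 217.37.124.129
  217.37.124.160/27 (217.37.124.160 - 217.37.124.191) does not contain 217.37.124.129
  217.36.124.128/25 (217.36.124.128 - 217.36.124.255) does not contain 217.37.124.129
Longest matching prefix is /22 -> next hop 171.133.19.143.

171.133.19.143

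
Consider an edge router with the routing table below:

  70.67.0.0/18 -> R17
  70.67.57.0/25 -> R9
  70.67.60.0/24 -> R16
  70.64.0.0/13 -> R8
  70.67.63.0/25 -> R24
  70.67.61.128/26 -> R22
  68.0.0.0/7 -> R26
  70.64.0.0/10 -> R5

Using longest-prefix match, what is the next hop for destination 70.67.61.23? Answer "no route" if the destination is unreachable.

Routes whose prefix contains 70.67.61.23:
  70.64.0.0/10 (70.64.0.0 - 70.127.255.255) -> R5
  70.64.0.0/13 (70.64.0.0 - 70.71.255.255) -> R8
  70.67.0.0/18 (70.67.0.0 - 70.67.63.255) -> R17
More-specific entries that do NOT match:
  70.67.61.128/26 (70.67.61.128 - 70.67.61.191) does not contain 70.67.61.23
  70.67.57.0/25 (70.67.57.0 - 70.67.57.127) does not contain 70.67.61.23
  70.67.63.0/25 (70.67.63.0 - 70.67.63.127) does not contain 70.67.61.23
  70.67.60.0/24 (70.67.60.0 - 70.67.60.255) does not contain 70.67.61.23
Longest matching prefix is /18 -> next hop R17.

R17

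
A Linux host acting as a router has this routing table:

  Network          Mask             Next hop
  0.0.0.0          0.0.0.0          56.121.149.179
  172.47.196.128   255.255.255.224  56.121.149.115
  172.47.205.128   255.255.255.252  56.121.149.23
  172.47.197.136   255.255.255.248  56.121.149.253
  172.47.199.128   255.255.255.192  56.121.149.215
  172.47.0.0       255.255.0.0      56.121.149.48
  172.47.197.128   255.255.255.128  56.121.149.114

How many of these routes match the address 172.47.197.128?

Prefixes containing 172.47.197.128:
  0.0.0.0/0 (default, matches everything)
  172.47.0.0/16 (172.47.0.0 - 172.47.255.255)
  172.47.197.128/25 (172.47.197.128 - 172.47.197.255)
Total matching entries: 3.

3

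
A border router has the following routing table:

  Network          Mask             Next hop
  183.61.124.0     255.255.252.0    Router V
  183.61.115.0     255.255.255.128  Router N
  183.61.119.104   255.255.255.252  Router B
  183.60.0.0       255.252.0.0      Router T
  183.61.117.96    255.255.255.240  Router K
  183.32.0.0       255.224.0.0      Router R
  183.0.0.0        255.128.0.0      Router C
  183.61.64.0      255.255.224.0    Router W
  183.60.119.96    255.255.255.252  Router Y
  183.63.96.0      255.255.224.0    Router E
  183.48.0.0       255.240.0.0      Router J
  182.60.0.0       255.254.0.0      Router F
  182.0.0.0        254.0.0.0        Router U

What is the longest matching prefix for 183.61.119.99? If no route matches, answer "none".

183.60.0.0/14

Entries matching 183.61.119.99:
  182.0.0.0/7 (182.0.0.0 - 183.255.255.255)
  183.0.0.0/9 (183.0.0.0 - 183.127.255.255)
  183.32.0.0/11 (183.32.0.0 - 183.63.255.255)
  183.48.0.0/12 (183.48.0.0 - 183.63.255.255)
  183.60.0.0/14 (183.60.0.0 - 183.63.255.255)
Most specific is 183.60.0.0/14.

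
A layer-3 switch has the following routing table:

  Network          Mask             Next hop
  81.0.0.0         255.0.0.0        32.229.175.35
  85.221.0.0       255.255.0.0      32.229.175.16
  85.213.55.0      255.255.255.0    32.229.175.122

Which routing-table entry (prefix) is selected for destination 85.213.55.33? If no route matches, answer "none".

85.213.55.0/24

Entries matching 85.213.55.33:
  85.213.55.0/24 (85.213.55.0 - 85.213.55.255)
Most specific is 85.213.55.0/24.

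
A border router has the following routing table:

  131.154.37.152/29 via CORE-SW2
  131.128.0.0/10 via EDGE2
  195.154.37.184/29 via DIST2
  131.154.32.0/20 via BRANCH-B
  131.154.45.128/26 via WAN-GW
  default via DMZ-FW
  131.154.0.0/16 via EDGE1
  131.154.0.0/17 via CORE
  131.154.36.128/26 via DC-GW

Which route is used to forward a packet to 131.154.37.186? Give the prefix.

131.154.32.0/20

Entries matching 131.154.37.186:
  0.0.0.0/0 (default, matches everything)
  131.128.0.0/10 (131.128.0.0 - 131.191.255.255)
  131.154.0.0/16 (131.154.0.0 - 131.154.255.255)
  131.154.0.0/17 (131.154.0.0 - 131.154.127.255)
  131.154.32.0/20 (131.154.32.0 - 131.154.47.255)
Most specific is 131.154.32.0/20.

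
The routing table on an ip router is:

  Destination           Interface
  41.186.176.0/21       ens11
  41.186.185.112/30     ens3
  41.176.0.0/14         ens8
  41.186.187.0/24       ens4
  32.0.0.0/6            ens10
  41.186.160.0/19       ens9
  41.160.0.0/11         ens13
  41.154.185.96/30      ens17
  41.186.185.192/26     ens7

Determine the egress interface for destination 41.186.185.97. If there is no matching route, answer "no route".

Routes whose prefix contains 41.186.185.97:
  41.160.0.0/11 (41.160.0.0 - 41.191.255.255) -> ens13
  41.186.160.0/19 (41.186.160.0 - 41.186.191.255) -> ens9
More-specific entries that do NOT match:
  41.186.185.112/30 (41.186.185.112 - 41.186.185.115) does not contain 41.186.185.97
  41.154.185.96/30 (41.154.185.96 - 41.154.185.99) does not contain 41.186.185.97
  41.186.185.192/26 (41.186.185.192 - 41.186.185.255) does not contain 41.186.185.97
  41.186.187.0/24 (41.186.187.0 - 41.186.187.255) does not contain 41.186.185.97
  41.186.176.0/21 (41.186.176.0 - 41.186.183.255) does not contain 41.186.185.97
Longest matching prefix is /19 -> interface ens9.

ens9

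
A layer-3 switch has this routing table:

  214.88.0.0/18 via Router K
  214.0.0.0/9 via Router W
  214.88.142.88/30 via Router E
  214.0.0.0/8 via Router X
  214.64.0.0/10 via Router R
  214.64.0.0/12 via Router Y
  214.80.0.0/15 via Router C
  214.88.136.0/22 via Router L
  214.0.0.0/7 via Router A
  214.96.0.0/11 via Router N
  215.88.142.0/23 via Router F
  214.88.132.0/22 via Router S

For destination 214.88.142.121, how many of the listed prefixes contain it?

Prefixes containing 214.88.142.121:
  214.0.0.0/7 (214.0.0.0 - 215.255.255.255)
  214.0.0.0/8 (214.0.0.0 - 214.255.255.255)
  214.0.0.0/9 (214.0.0.0 - 214.127.255.255)
  214.64.0.0/10 (214.64.0.0 - 214.127.255.255)
Total matching entries: 4.

4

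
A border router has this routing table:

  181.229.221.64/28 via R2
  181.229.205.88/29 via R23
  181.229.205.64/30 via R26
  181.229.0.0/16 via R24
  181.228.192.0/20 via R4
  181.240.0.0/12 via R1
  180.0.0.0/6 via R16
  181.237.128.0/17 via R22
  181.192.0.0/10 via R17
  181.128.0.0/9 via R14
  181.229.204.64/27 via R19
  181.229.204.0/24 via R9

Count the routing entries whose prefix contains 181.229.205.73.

4

Prefixes containing 181.229.205.73:
  180.0.0.0/6 (180.0.0.0 - 183.255.255.255)
  181.128.0.0/9 (181.128.0.0 - 181.255.255.255)
  181.192.0.0/10 (181.192.0.0 - 181.255.255.255)
  181.229.0.0/16 (181.229.0.0 - 181.229.255.255)
Total matching entries: 4.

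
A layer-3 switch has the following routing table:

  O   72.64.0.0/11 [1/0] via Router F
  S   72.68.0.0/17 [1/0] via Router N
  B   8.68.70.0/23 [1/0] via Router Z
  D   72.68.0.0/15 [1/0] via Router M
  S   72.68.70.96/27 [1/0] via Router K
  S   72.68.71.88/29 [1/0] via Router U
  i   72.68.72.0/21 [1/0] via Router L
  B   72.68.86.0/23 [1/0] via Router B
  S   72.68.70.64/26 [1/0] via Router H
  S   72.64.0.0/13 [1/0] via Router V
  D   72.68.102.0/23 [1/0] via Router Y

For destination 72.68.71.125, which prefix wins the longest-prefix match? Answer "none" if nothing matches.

72.68.0.0/17

Entries matching 72.68.71.125:
  72.64.0.0/11 (72.64.0.0 - 72.95.255.255)
  72.64.0.0/13 (72.64.0.0 - 72.71.255.255)
  72.68.0.0/15 (72.68.0.0 - 72.69.255.255)
  72.68.0.0/17 (72.68.0.0 - 72.68.127.255)
Most specific is 72.68.0.0/17.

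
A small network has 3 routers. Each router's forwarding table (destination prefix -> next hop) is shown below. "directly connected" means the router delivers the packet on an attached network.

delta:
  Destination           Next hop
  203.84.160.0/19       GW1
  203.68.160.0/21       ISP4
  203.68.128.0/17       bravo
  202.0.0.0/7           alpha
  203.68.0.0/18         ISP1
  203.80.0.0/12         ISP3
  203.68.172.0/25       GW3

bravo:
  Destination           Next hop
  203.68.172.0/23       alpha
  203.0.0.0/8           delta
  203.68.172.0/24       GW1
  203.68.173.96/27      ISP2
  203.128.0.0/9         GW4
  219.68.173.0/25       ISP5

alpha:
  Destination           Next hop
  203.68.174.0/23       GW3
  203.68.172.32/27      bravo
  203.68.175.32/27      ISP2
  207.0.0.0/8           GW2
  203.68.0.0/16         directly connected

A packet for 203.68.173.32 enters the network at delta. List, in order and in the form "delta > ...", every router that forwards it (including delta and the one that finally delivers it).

At delta: longest match for 203.68.173.32 is 203.68.128.0/17 -> bravo
At bravo: longest match for 203.68.173.32 is 203.68.172.0/23 -> alpha
At alpha: longest match for 203.68.173.32 is 203.68.0.0/16 -> directly connected

delta > bravo > alpha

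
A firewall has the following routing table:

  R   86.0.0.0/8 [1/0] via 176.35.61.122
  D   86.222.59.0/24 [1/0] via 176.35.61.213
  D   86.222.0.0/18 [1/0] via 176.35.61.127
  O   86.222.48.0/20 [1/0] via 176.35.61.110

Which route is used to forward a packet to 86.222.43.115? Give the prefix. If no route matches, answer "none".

86.222.0.0/18

Entries matching 86.222.43.115:
  86.0.0.0/8 (86.0.0.0 - 86.255.255.255)
  86.222.0.0/18 (86.222.0.0 - 86.222.63.255)
Most specific is 86.222.0.0/18.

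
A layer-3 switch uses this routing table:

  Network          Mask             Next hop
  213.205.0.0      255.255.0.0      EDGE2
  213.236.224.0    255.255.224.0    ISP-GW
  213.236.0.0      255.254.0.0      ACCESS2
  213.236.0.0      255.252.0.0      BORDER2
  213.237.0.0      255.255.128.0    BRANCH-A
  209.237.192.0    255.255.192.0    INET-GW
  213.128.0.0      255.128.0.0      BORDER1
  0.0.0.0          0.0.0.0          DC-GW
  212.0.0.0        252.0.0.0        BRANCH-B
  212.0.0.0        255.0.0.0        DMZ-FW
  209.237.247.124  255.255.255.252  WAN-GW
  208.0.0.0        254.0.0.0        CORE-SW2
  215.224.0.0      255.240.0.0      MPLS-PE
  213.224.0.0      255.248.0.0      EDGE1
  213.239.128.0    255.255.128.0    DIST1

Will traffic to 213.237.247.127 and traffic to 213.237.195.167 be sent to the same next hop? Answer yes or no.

213.237.247.127: longest match 213.236.0.0/15 -> ACCESS2
213.237.195.167: longest match 213.236.0.0/15 -> ACCESS2

yes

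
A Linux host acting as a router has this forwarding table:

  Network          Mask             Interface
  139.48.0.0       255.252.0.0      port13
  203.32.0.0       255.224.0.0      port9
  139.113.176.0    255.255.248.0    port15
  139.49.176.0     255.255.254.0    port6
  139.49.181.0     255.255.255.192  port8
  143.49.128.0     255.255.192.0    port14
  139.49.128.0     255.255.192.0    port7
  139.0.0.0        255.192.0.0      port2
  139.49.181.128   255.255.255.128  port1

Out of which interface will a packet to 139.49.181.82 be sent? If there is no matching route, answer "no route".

Routes whose prefix contains 139.49.181.82:
  139.0.0.0/10 (139.0.0.0 - 139.63.255.255) -> port2
  139.48.0.0/14 (139.48.0.0 - 139.51.255.255) -> port13
  139.49.128.0/18 (139.49.128.0 - 139.49.191.255) -> port7
More-specific entries that do NOT match:
  139.49.181.0/26 (139.49.181.0 - 139.49.181.63) does not contain 139.49.181.82
  139.49.181.128/25 (139.49.181.128 - 139.49.181.255) does not contain 139.49.181.82
  139.49.176.0/23 (139.49.176.0 - 139.49.177.255) does not contain 139.49.181.82
  139.113.176.0/21 (139.113.176.0 - 139.113.183.255) does not contain 139.49.181.82
Longest matching prefix is /18 -> interface port7.

port7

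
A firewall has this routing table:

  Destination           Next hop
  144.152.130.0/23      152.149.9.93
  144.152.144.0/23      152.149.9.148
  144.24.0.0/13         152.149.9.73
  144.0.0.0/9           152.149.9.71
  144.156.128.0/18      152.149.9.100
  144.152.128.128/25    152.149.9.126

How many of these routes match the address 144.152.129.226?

0

No listed prefix contains 144.152.129.226.
Total matching entries: 0.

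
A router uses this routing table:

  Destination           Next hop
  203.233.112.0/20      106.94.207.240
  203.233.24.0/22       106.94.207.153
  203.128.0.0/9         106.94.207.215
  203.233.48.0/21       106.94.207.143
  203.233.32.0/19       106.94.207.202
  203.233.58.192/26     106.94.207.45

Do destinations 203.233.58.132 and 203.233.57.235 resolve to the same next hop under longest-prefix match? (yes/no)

203.233.58.132: longest match 203.233.32.0/19 -> 106.94.207.202
203.233.57.235: longest match 203.233.32.0/19 -> 106.94.207.202

yes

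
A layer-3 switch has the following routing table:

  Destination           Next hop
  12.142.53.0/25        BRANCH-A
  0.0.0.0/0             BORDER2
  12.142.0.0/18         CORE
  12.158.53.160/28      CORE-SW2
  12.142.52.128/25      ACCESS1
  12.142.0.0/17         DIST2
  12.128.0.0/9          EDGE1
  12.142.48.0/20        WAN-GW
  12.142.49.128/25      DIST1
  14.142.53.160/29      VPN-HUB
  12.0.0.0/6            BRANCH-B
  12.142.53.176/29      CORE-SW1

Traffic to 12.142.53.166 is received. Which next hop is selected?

WAN-GW

Routes whose prefix contains 12.142.53.166:
  0.0.0.0/0 (default, matches everything) -> BORDER2
  12.0.0.0/6 (12.0.0.0 - 15.255.255.255) -> BRANCH-B
  12.128.0.0/9 (12.128.0.0 - 12.255.255.255) -> EDGE1
  12.142.0.0/17 (12.142.0.0 - 12.142.127.255) -> DIST2
  12.142.0.0/18 (12.142.0.0 - 12.142.63.255) -> CORE
  12.142.48.0/20 (12.142.48.0 - 12.142.63.255) -> WAN-GW
More-specific entries that do NOT match:
  14.142.53.160/29 (14.142.53.160 - 14.142.53.167) does not contain 12.142.53.166
  12.142.53.176/29 (12.142.53.176 - 12.142.53.183) does not contain 12.142.53.166
  12.158.53.160/28 (12.158.53.160 - 12.158.53.175) does not contain 12.142.53.166
  12.142.53.0/25 (12.142.53.0 - 12.142.53.127) does not contain 12.142.53.166
  12.142.52.128/25 (12.142.52.128 - 12.142.52.255) does not contain 12.142.53.166
  12.142.49.128/25 (12.142.49.128 - 12.142.49.255) does not contain 12.142.53.166
Longest matching prefix is /20 -> next hop WAN-GW.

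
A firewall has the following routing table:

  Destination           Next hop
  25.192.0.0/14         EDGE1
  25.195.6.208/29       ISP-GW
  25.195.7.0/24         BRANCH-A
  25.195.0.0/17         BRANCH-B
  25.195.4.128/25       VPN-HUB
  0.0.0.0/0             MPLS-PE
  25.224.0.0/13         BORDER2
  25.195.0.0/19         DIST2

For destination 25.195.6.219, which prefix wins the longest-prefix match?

25.195.0.0/19

Entries matching 25.195.6.219:
  0.0.0.0/0 (default, matches everything)
  25.192.0.0/14 (25.192.0.0 - 25.195.255.255)
  25.195.0.0/17 (25.195.0.0 - 25.195.127.255)
  25.195.0.0/19 (25.195.0.0 - 25.195.31.255)
Most specific is 25.195.0.0/19.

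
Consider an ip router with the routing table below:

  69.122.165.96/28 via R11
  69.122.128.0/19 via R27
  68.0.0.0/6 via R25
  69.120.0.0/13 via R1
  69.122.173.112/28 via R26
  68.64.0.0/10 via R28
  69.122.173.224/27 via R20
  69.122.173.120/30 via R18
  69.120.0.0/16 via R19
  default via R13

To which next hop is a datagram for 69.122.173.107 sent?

R1

Routes whose prefix contains 69.122.173.107:
  0.0.0.0/0 (default, matches everything) -> R13
  68.0.0.0/6 (68.0.0.0 - 71.255.255.255) -> R25
  69.120.0.0/13 (69.120.0.0 - 69.127.255.255) -> R1
More-specific entries that do NOT match:
  69.122.173.120/30 (69.122.173.120 - 69.122.173.123) does not contain 69.122.173.107
  69.122.165.96/28 (69.122.165.96 - 69.122.165.111) does not contain 69.122.173.107
  69.122.173.112/28 (69.122.173.112 - 69.122.173.127) does not contain 69.122.173.107
  69.122.173.224/27 (69.122.173.224 - 69.122.173.255) does not contain 69.122.173.107
  69.122.128.0/19 (69.122.128.0 - 69.122.159.255) does not contain 69.122.173.107
  69.120.0.0/16 (69.120.0.0 - 69.120.255.255) does not contain 69.122.173.107
Longest matching prefix is /13 -> next hop R1.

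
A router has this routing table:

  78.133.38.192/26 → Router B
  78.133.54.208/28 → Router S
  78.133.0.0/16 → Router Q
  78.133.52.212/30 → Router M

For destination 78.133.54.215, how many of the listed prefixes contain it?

2

Prefixes containing 78.133.54.215:
  78.133.0.0/16 (78.133.0.0 - 78.133.255.255)
  78.133.54.208/28 (78.133.54.208 - 78.133.54.223)
Total matching entries: 2.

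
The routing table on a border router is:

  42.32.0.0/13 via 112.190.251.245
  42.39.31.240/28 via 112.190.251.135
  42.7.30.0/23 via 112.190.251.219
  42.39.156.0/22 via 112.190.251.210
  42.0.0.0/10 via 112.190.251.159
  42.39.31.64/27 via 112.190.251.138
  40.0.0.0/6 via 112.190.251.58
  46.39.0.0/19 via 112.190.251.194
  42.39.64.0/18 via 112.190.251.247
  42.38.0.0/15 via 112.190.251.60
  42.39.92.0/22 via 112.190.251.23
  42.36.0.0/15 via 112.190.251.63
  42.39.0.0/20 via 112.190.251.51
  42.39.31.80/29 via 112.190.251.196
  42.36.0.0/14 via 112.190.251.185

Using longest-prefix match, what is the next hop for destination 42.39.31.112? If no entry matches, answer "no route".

112.190.251.60

Routes whose prefix contains 42.39.31.112:
  40.0.0.0/6 (40.0.0.0 - 43.255.255.255) -> 112.190.251.58
  42.0.0.0/10 (42.0.0.0 - 42.63.255.255) -> 112.190.251.159
  42.32.0.0/13 (42.32.0.0 - 42.39.255.255) -> 112.190.251.245
  42.36.0.0/14 (42.36.0.0 - 42.39.255.255) -> 112.190.251.185
  42.38.0.0/15 (42.38.0.0 - 42.39.255.255) -> 112.190.251.60
More-specific entries that do NOT match:
  42.39.31.80/29 (42.39.31.80 - 42.39.31.87) does not contain 42.39.31.112
  42.39.31.240/28 (42.39.31.240 - 42.39.31.255) does not contain 42.39.31.112
  42.39.31.64/27 (42.39.31.64 - 42.39.31.95) does not contain 42.39.31.112
  42.7.30.0/23 (42.7.30.0 - 42.7.31.255) does not contain 42.39.31.112
  42.39.156.0/22 (42.39.156.0 - 42.39.159.255) does not contain 42.39.31.112
  42.39.92.0/22 (42.39.92.0 - 42.39.95.255) does not contain 42.39.31.112
  42.39.0.0/20 (42.39.0.0 - 42.39.15.255) does not contain 42.39.31.112
  46.39.0.0/19 (46.39.0.0 - 46.39.31.255) does not contain 42.39.31.112
  42.39.64.0/18 (42.39.64.0 - 42.39.127.255) does not contain 42.39.31.112
Longest matching prefix is /15 -> next hop 112.190.251.60.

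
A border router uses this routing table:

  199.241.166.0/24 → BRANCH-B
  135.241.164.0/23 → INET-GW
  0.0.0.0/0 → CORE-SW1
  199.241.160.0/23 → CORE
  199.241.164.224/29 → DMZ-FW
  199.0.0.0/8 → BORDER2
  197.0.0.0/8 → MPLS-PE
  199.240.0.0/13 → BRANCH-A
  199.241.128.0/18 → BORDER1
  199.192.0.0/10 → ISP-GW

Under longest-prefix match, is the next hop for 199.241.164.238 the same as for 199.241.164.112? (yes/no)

yes

199.241.164.238: longest match 199.241.128.0/18 -> BORDER1
199.241.164.112: longest match 199.241.128.0/18 -> BORDER1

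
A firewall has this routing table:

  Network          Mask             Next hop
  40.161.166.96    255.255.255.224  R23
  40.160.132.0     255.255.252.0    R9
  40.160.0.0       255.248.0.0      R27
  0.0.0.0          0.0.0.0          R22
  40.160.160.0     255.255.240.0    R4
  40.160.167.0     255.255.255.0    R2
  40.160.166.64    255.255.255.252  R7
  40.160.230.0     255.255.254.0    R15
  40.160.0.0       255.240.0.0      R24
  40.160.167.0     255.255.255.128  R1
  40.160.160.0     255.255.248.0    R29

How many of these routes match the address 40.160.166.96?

5

Prefixes containing 40.160.166.96:
  0.0.0.0/0 (default, matches everything)
  40.160.0.0/12 (40.160.0.0 - 40.175.255.255)
  40.160.0.0/13 (40.160.0.0 - 40.167.255.255)
  40.160.160.0/20 (40.160.160.0 - 40.160.175.255)
  40.160.160.0/21 (40.160.160.0 - 40.160.167.255)
Total matching entries: 5.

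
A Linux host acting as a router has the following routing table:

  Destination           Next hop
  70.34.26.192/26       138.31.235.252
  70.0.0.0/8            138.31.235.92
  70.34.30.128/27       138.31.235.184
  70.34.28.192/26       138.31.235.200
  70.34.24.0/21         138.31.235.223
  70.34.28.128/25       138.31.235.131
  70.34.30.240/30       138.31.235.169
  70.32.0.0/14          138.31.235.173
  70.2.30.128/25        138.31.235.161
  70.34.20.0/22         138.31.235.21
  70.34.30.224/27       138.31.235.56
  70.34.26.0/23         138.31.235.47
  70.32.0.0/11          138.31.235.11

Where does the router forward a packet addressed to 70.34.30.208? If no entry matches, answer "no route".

Routes whose prefix contains 70.34.30.208:
  70.0.0.0/8 (70.0.0.0 - 70.255.255.255) -> 138.31.235.92
  70.32.0.0/11 (70.32.0.0 - 70.63.255.255) -> 138.31.235.11
  70.32.0.0/14 (70.32.0.0 - 70.35.255.255) -> 138.31.235.173
  70.34.24.0/21 (70.34.24.0 - 70.34.31.255) -> 138.31.235.223
More-specific entries that do NOT match:
  70.34.30.240/30 (70.34.30.240 - 70.34.30.243) does not contain 70.34.30.208
  70.34.30.128/27 (70.34.30.128 - 70.34.30.159) does not contain 70.34.30.208
  70.34.30.224/27 (70.34.30.224 - 70.34.30.255) does not contain 70.34.30.208
  70.34.26.192/26 (70.34.26.192 - 70.34.26.255) does not contain 70.34.30.208
  70.34.28.192/26 (70.34.28.192 - 70.34.28.255) does not contain 70.34.30.208
  70.34.28.128/25 (70.34.28.128 - 70.34.28.255) does not contain 70.34.30.208
  70.2.30.128/25 (70.2.30.128 - 70.2.30.255) does not contain 70.34.30.208
  70.34.26.0/23 (70.34.26.0 - 70.34.27.255) does not contain 70.34.30.208
  70.34.20.0/22 (70.34.20.0 - 70.34.23.255) does not contain 70.34.30.208
Longest matching prefix is /21 -> next hop 138.31.235.223.

138.31.235.223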